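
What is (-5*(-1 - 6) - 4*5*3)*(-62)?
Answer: 1550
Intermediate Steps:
(-5*(-1 - 6) - 4*5*3)*(-62) = (-5*(-7) - 20*3)*(-62) = (35 - 60)*(-62) = -25*(-62) = 1550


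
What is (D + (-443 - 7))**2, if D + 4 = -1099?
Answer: 2411809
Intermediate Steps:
D = -1103 (D = -4 - 1099 = -1103)
(D + (-443 - 7))**2 = (-1103 + (-443 - 7))**2 = (-1103 - 450)**2 = (-1553)**2 = 2411809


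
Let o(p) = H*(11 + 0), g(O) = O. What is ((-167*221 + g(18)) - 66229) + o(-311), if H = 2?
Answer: -103096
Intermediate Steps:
o(p) = 22 (o(p) = 2*(11 + 0) = 2*11 = 22)
((-167*221 + g(18)) - 66229) + o(-311) = ((-167*221 + 18) - 66229) + 22 = ((-36907 + 18) - 66229) + 22 = (-36889 - 66229) + 22 = -103118 + 22 = -103096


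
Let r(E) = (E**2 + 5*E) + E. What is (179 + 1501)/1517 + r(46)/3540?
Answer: 2393966/1342545 ≈ 1.7832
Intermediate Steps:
r(E) = E**2 + 6*E
(179 + 1501)/1517 + r(46)/3540 = (179 + 1501)/1517 + (46*(6 + 46))/3540 = 1680*(1/1517) + (46*52)*(1/3540) = 1680/1517 + 2392*(1/3540) = 1680/1517 + 598/885 = 2393966/1342545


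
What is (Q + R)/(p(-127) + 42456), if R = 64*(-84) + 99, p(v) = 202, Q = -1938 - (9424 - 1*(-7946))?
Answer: -2235/3878 ≈ -0.57633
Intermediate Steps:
Q = -19308 (Q = -1938 - (9424 + 7946) = -1938 - 1*17370 = -1938 - 17370 = -19308)
R = -5277 (R = -5376 + 99 = -5277)
(Q + R)/(p(-127) + 42456) = (-19308 - 5277)/(202 + 42456) = -24585/42658 = -24585*1/42658 = -2235/3878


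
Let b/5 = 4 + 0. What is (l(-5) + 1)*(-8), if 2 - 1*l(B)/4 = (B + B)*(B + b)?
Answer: -4872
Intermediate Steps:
b = 20 (b = 5*(4 + 0) = 5*4 = 20)
l(B) = 8 - 8*B*(20 + B) (l(B) = 8 - 4*(B + B)*(B + 20) = 8 - 4*2*B*(20 + B) = 8 - 8*B*(20 + B))
(l(-5) + 1)*(-8) = ((8 - 160*(-5) - 8*(-5)**2) + 1)*(-8) = ((8 + 800 - 8*25) + 1)*(-8) = ((8 + 800 - 200) + 1)*(-8) = (608 + 1)*(-8) = 609*(-8) = -4872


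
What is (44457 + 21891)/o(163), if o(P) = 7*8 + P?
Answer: 22116/73 ≈ 302.96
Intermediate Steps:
o(P) = 56 + P
(44457 + 21891)/o(163) = (44457 + 21891)/(56 + 163) = 66348/219 = 66348*(1/219) = 22116/73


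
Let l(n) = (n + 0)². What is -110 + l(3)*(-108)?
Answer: -1082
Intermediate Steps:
l(n) = n²
-110 + l(3)*(-108) = -110 + 3²*(-108) = -110 + 9*(-108) = -110 - 972 = -1082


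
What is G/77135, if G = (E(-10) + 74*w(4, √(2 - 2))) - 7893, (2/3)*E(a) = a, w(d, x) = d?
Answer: -7612/77135 ≈ -0.098684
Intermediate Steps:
E(a) = 3*a/2
G = -7612 (G = ((3/2)*(-10) + 74*4) - 7893 = (-15 + 296) - 7893 = 281 - 7893 = -7612)
G/77135 = -7612/77135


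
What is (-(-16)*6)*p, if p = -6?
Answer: -576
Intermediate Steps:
(-(-16)*6)*p = -(-16)*6*(-6) = -8*(-12)*(-6) = 96*(-6) = -576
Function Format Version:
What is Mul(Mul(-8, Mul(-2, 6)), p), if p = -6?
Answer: -576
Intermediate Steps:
Mul(Mul(-8, Mul(-2, 6)), p) = Mul(Mul(-8, Mul(-2, 6)), -6) = Mul(Mul(-8, -12), -6) = Mul(96, -6) = -576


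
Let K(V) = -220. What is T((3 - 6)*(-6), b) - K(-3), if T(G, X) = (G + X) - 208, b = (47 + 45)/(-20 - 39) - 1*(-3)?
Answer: 1855/59 ≈ 31.441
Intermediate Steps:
b = 85/59 (b = 92/(-59) + 3 = 92*(-1/59) + 3 = -92/59 + 3 = 85/59 ≈ 1.4407)
T(G, X) = -208 + G + X
T((3 - 6)*(-6), b) - K(-3) = (-208 + (3 - 6)*(-6) + 85/59) - 1*(-220) = (-208 - 3*(-6) + 85/59) + 220 = (-208 + 18 + 85/59) + 220 = -11125/59 + 220 = 1855/59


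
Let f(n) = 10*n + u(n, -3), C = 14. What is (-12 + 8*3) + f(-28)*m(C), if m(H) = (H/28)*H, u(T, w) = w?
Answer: -1969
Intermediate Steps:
m(H) = H**2/28 (m(H) = (H*(1/28))*H = (H/28)*H = H**2/28)
f(n) = -3 + 10*n (f(n) = 10*n - 3 = -3 + 10*n)
(-12 + 8*3) + f(-28)*m(C) = (-12 + 8*3) + (-3 + 10*(-28))*((1/28)*14**2) = (-12 + 24) + (-3 - 280)*((1/28)*196) = 12 - 283*7 = 12 - 1981 = -1969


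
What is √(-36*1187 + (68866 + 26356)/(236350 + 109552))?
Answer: I*√1278193417901471/172951 ≈ 206.72*I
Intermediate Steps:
√(-36*1187 + (68866 + 26356)/(236350 + 109552)) = √(-42732 + 95222/345902) = √(-42732 + 95222*(1/345902)) = √(-42732 + 47611/172951) = √(-7390494521/172951) = I*√1278193417901471/172951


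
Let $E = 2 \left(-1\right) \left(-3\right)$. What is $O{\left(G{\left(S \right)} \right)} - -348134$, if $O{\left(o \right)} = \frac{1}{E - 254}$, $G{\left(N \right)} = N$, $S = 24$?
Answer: $\frac{86337231}{248} \approx 3.4813 \cdot 10^{5}$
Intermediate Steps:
$E = 6$ ($E = \left(-2\right) \left(-3\right) = 6$)
$O{\left(o \right)} = - \frac{1}{248}$ ($O{\left(o \right)} = \frac{1}{6 - 254} = \frac{1}{-248} = - \frac{1}{248}$)
$O{\left(G{\left(S \right)} \right)} - -348134 = - \frac{1}{248} - -348134 = - \frac{1}{248} + 348134 = \frac{86337231}{248}$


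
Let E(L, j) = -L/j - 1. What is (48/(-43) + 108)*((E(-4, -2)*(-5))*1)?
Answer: 68940/43 ≈ 1603.3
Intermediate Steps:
E(L, j) = -1 - L/j (E(L, j) = -L/j - 1 = -1 - L/j)
(48/(-43) + 108)*((E(-4, -2)*(-5))*1) = (48/(-43) + 108)*((((-1*(-4) - 1*(-2))/(-2))*(-5))*1) = (48*(-1/43) + 108)*((-(4 + 2)/2*(-5))*1) = (-48/43 + 108)*((-½*6*(-5))*1) = 4596*(-3*(-5)*1)/43 = 4596*(15*1)/43 = (4596/43)*15 = 68940/43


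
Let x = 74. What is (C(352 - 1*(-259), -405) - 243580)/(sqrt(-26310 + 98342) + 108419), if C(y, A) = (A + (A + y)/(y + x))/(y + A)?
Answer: -3726561715628961/1658692668417190 + 68743702038*sqrt(4502)/829346334208595 ≈ -2.2411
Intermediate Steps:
C(y, A) = (A + (A + y)/(74 + y))/(A + y) (C(y, A) = (A + (A + y)/(y + 74))/(y + A) = (A + (A + y)/(74 + y))/(A + y))
(C(352 - 1*(-259), -405) - 243580)/(sqrt(-26310 + 98342) + 108419) = (((352 - 1*(-259)) + 75*(-405) - 405*(352 - 1*(-259)))/((352 - 1*(-259))**2 + 74*(-405) + 74*(352 - 1*(-259)) - 405*(352 - 1*(-259))) - 243580)/(sqrt(-26310 + 98342) + 108419) = (((352 + 259) - 30375 - 405*(352 + 259))/((352 + 259)**2 - 29970 + 74*(352 + 259) - 405*(352 + 259)) - 243580)/(sqrt(72032) + 108419) = ((611 - 30375 - 405*611)/(611**2 - 29970 + 74*611 - 405*611) - 243580)/(4*sqrt(4502) + 108419) = ((611 - 30375 - 247455)/(373321 - 29970 + 45214 - 247455) - 243580)/(108419 + 4*sqrt(4502)) = (-277219/141110 - 243580)/(108419 + 4*sqrt(4502)) = -34371851019/(141110*(108419 + 4*sqrt(4502)))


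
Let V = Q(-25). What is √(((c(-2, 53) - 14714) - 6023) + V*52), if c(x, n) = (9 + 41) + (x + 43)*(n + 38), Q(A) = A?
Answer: 4*I*√1141 ≈ 135.11*I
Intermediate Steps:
V = -25
c(x, n) = 50 + (38 + n)*(43 + x) (c(x, n) = 50 + (43 + x)*(38 + n) = 50 + (38 + n)*(43 + x))
√(((c(-2, 53) - 14714) - 6023) + V*52) = √((((1684 + 38*(-2) + 43*53 + 53*(-2)) - 14714) - 6023) - 25*52) = √((((1684 - 76 + 2279 - 106) - 14714) - 6023) - 1300) = √(((3781 - 14714) - 6023) - 1300) = √((-10933 - 6023) - 1300) = √(-16956 - 1300) = √(-18256) = 4*I*√1141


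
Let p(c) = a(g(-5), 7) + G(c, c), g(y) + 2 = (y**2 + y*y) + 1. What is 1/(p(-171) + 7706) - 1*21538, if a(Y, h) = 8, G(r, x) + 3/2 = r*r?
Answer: -1591808964/73907 ≈ -21538.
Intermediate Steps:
g(y) = -1 + 2*y**2 (g(y) = -2 + ((y**2 + y*y) + 1) = -2 + ((y**2 + y**2) + 1) = -2 + (2*y**2 + 1) = -2 + (1 + 2*y**2) = -1 + 2*y**2)
G(r, x) = -3/2 + r**2 (G(r, x) = -3/2 + r*r = -3/2 + r**2)
p(c) = 13/2 + c**2 (p(c) = 8 + (-3/2 + c**2) = 13/2 + c**2)
1/(p(-171) + 7706) - 1*21538 = 1/((13/2 + (-171)**2) + 7706) - 1*21538 = 1/((13/2 + 29241) + 7706) - 21538 = 1/(58495/2 + 7706) - 21538 = 1/(73907/2) - 21538 = 2/73907 - 21538 = -1591808964/73907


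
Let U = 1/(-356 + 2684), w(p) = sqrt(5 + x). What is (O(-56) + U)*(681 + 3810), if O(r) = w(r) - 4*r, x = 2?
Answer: 780645081/776 + 4491*sqrt(7) ≈ 1.0179e+6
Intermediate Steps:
w(p) = sqrt(7) (w(p) = sqrt(5 + 2) = sqrt(7))
U = 1/2328 ≈ 0.00042955
O(r) = sqrt(7) - 4*r
(O(-56) + U)*(681 + 3810) = ((sqrt(7) - 4*(-56)) + 1/2328)*(681 + 3810) = ((sqrt(7) + 224) + 1/2328)*4491 = ((224 + sqrt(7)) + 1/2328)*4491 = (521473/2328 + sqrt(7))*4491 = 780645081/776 + 4491*sqrt(7)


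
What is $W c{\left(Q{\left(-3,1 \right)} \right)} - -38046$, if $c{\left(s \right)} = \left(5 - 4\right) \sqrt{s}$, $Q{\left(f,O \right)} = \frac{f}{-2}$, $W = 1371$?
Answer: $38046 + \frac{1371 \sqrt{6}}{2} \approx 39725.0$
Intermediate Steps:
$Q{\left(f,O \right)} = - \frac{f}{2}$ ($Q{\left(f,O \right)} = f \left(- \frac{1}{2}\right) = - \frac{f}{2}$)
$c{\left(s \right)} = \sqrt{s}$ ($c{\left(s \right)} = 1 \sqrt{s} = \sqrt{s}$)
$W c{\left(Q{\left(-3,1 \right)} \right)} - -38046 = 1371 \sqrt{\left(- \frac{1}{2}\right) \left(-3\right)} - -38046 = 1371 \sqrt{\frac{3}{2}} + 38046 = 1371 \frac{\sqrt{6}}{2} + 38046 = \frac{1371 \sqrt{6}}{2} + 38046 = 38046 + \frac{1371 \sqrt{6}}{2}$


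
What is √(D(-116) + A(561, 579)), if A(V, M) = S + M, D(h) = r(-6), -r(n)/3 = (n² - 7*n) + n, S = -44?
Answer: √319 ≈ 17.861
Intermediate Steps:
r(n) = -3*n² + 18*n (r(n) = -3*((n² - 7*n) + n) = -3*(n² - 6*n) = -3*n² + 18*n)
D(h) = -216 (D(h) = 3*(-6)*(6 - 1*(-6)) = 3*(-6)*(6 + 6) = 3*(-6)*12 = -216)
A(V, M) = -44 + M
√(D(-116) + A(561, 579)) = √(-216 + (-44 + 579)) = √(-216 + 535) = √319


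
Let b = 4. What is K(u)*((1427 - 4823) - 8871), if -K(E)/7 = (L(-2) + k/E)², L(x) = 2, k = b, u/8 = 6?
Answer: 5963125/16 ≈ 3.7270e+5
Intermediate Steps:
u = 48 (u = 8*6 = 48)
k = 4
K(E) = -7*(2 + 4/E)²
K(u)*((1427 - 4823) - 8871) = (-28*(2 + 48)²/48²)*((1427 - 4823) - 8871) = (-28*1/2304*50²)*(-3396 - 8871) = -28*1/2304*2500*(-12267) = -4375/144*(-12267) = 5963125/16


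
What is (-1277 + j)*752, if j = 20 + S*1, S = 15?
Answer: -933984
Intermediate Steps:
j = 35 (j = 20 + 15*1 = 20 + 15 = 35)
(-1277 + j)*752 = (-1277 + 35)*752 = -1242*752 = -933984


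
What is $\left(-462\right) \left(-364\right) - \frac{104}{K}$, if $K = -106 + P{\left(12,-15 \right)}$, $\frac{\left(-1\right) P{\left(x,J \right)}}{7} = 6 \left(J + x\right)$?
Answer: $\frac{840814}{5} \approx 1.6816 \cdot 10^{5}$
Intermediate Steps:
$P{\left(x,J \right)} = - 42 J - 42 x$ ($P{\left(x,J \right)} = - 7 \cdot 6 \left(J + x\right) = - 7 \left(6 J + 6 x\right) = - 42 J - 42 x$)
$K = 20$ ($K = -106 - -126 = -106 + \left(630 - 504\right) = -106 + 126 = 20$)
$\left(-462\right) \left(-364\right) - \frac{104}{K} = \left(-462\right) \left(-364\right) - \frac{104}{20} = 168168 - \frac{26}{5} = \frac{840814}{5}$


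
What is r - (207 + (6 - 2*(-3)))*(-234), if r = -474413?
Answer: -423167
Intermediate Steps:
r - (207 + (6 - 2*(-3)))*(-234) = -474413 - (207 + (6 - 2*(-3)))*(-234) = -474413 - (207 + (6 + 6))*(-234) = -474413 - (207 + 12)*(-234) = -474413 - 219*(-234) = -474413 - 1*(-51246) = -474413 + 51246 = -423167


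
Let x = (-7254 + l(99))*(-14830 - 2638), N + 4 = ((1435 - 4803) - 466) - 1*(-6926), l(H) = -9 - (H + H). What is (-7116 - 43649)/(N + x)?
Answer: -50765/130331836 ≈ -0.00038951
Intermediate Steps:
l(H) = -9 - 2*H
N = 3088 (N = -4 + (((1435 - 4803) - 466) - 1*(-6926)) = -4 + ((-3368 - 466) + 6926) = -4 + (-3834 + 6926) = -4 + 3092 = 3088)
x = 130328748 (x = (-7254 + (-9 - 2*99))*(-14830 - 2638) = (-7254 + (-9 - 198))*(-17468) = (-7254 - 207)*(-17468) = -7461*(-17468) = 130328748)
(-7116 - 43649)/(N + x) = (-7116 - 43649)/(3088 + 130328748) = -50765/130331836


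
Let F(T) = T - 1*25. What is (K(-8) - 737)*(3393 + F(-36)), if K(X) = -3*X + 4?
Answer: -2362388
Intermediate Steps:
K(X) = 4 - 3*X
F(T) = -25 + T (F(T) = T - 25 = -25 + T)
(K(-8) - 737)*(3393 + F(-36)) = ((4 - 3*(-8)) - 737)*(3393 + (-25 - 36)) = ((4 + 24) - 737)*(3393 - 61) = (28 - 737)*3332 = -709*3332 = -2362388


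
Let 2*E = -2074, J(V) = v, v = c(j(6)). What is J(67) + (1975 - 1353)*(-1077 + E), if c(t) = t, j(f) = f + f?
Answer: -1314896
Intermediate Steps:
j(f) = 2*f
v = 12 (v = 2*6 = 12)
J(V) = 12
E = -1037 (E = (½)*(-2074) = -1037)
J(67) + (1975 - 1353)*(-1077 + E) = 12 + (1975 - 1353)*(-1077 - 1037) = 12 + 622*(-2114) = 12 - 1314908 = -1314896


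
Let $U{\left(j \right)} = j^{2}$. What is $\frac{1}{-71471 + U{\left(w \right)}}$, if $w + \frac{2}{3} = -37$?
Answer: $- \frac{9}{630470} \approx -1.4275 \cdot 10^{-5}$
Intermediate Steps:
$w = - \frac{113}{3}$ ($w = - \frac{2}{3} - 37 = - \frac{113}{3} \approx -37.667$)
$\frac{1}{-71471 + U{\left(w \right)}} = \frac{1}{-71471 + \left(- \frac{113}{3}\right)^{2}} = \frac{1}{-71471 + \frac{12769}{9}} = \frac{1}{- \frac{630470}{9}} = - \frac{9}{630470}$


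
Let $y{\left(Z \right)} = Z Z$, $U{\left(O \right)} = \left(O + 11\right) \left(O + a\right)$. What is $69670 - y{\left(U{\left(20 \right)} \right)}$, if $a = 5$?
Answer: $-530955$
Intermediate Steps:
$U{\left(O \right)} = \left(5 + O\right) \left(11 + O\right)$ ($U{\left(O \right)} = \left(O + 11\right) \left(O + 5\right) = \left(11 + O\right) \left(5 + O\right) = \left(5 + O\right) \left(11 + O\right)$)
$y{\left(Z \right)} = Z^{2}$
$69670 - y{\left(U{\left(20 \right)} \right)} = 69670 - \left(55 + 20^{2} + 16 \cdot 20\right)^{2} = 69670 - \left(55 + 400 + 320\right)^{2} = 69670 - 775^{2} = 69670 - 600625 = -530955$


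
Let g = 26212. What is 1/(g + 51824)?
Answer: 1/78036 ≈ 1.2815e-5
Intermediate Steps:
1/(g + 51824) = 1/(26212 + 51824) = 1/78036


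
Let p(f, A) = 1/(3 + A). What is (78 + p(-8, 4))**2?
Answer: 299209/49 ≈ 6106.3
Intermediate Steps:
(78 + p(-8, 4))**2 = (78 + 1/(3 + 4))**2 = (78 + 1/7)**2 = (547/7)**2 = 299209/49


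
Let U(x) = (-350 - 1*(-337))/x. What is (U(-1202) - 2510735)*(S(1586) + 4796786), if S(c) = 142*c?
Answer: -7577952562623543/601 ≈ -1.2609e+13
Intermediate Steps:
U(x) = -13/x (U(x) = (-350 + 337)/x = -13/x)
(U(-1202) - 2510735)*(S(1586) + 4796786) = (-13/(-1202) - 2510735)*(142*1586 + 4796786) = (-13*(-1/1202) - 2510735)*(225212 + 4796786) = (13/1202 - 2510735)*5021998 = -3017903457/1202*5021998 = -7577952562623543/601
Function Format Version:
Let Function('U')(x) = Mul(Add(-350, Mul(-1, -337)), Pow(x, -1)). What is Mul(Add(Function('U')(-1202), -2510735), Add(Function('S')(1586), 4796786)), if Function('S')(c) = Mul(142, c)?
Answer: Rational(-7577952562623543, 601) ≈ -1.2609e+13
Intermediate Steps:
Function('U')(x) = Mul(-13, Pow(x, -1)) (Function('U')(x) = Mul(Add(-350, 337), Pow(x, -1)) = Mul(-13, Pow(x, -1)))
Mul(Add(Function('U')(-1202), -2510735), Add(Function('S')(1586), 4796786)) = Mul(Add(Mul(-13, Pow(-1202, -1)), -2510735), Add(Mul(142, 1586), 4796786)) = Mul(Add(Mul(-13, Rational(-1, 1202)), -2510735), Add(225212, 4796786)) = Mul(Add(Rational(13, 1202), -2510735), 5021998) = Mul(Rational(-3017903457, 1202), 5021998) = Rational(-7577952562623543, 601)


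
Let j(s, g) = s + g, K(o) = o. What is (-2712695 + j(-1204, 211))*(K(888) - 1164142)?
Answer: 3156708420752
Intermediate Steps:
j(s, g) = g + s
(-2712695 + j(-1204, 211))*(K(888) - 1164142) = (-2712695 + (211 - 1204))*(888 - 1164142) = (-2712695 - 993)*(-1163254) = -2713688*(-1163254) = 3156708420752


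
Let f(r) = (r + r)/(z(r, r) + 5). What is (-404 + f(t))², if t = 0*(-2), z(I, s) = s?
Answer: 163216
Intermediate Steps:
t = 0
f(r) = 2*r/(5 + r) (f(r) = (r + r)/(r + 5) = (2*r)/(5 + r) = 2*r/(5 + r))
(-404 + f(t))² = (-404 + 2*0/(5 + 0))² = (-404 + 2*0/5)² = (-404 + 2*0*(⅕))² = (-404 + 0)² = (-404)² = 163216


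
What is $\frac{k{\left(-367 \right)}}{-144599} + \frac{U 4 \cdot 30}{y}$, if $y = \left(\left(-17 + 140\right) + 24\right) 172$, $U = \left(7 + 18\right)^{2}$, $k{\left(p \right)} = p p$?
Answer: $\frac{12652123}{6217757} \approx 2.0348$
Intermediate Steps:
$k{\left(p \right)} = p^{2}$
$U = 625$ ($U = 25^{2} = 625$)
$y = 25284$ ($y = \left(123 + 24\right) 172 = 147 \cdot 172 = 25284$)
$\frac{k{\left(-367 \right)}}{-144599} + \frac{U 4 \cdot 30}{y} = \frac{\left(-367\right)^{2}}{-144599} + \frac{625 \cdot 4 \cdot 30}{25284} = 134689 \left(- \frac{1}{144599}\right) + 625 \cdot 120 \cdot \frac{1}{25284} = - \frac{134689}{144599} + 75000 \cdot \frac{1}{25284} = - \frac{134689}{144599} + \frac{6250}{2107} = \frac{12652123}{6217757}$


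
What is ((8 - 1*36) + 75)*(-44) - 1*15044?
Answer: -17112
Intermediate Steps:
((8 - 1*36) + 75)*(-44) - 1*15044 = ((8 - 36) + 75)*(-44) - 15044 = (-28 + 75)*(-44) - 15044 = 47*(-44) - 15044 = -2068 - 15044 = -17112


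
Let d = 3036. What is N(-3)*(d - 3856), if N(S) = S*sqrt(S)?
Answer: 2460*I*sqrt(3) ≈ 4260.8*I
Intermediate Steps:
N(S) = S**(3/2)
N(-3)*(d - 3856) = (-3)**(3/2)*(3036 - 3856) = -3*I*sqrt(3)*(-820) = 2460*I*sqrt(3)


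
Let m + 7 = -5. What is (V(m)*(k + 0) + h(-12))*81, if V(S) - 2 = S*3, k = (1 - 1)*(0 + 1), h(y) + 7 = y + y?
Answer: -2511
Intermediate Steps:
m = -12 (m = -7 - 5 = -12)
h(y) = -7 + 2*y (h(y) = -7 + (y + y) = -7 + 2*y)
k = 0 (k = 0*1 = 0)
V(S) = 2 + 3*S (V(S) = 2 + S*3 = 2 + 3*S)
(V(m)*(k + 0) + h(-12))*81 = ((2 + 3*(-12))*(0 + 0) + (-7 + 2*(-12)))*81 = ((2 - 36)*0 + (-7 - 24))*81 = (-34*0 - 31)*81 = (0 - 31)*81 = -31*81 = -2511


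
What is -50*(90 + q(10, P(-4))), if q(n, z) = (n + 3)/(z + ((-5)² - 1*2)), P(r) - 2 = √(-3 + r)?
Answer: 50*(-90*√7 + 2263*I)/(√7 - 25*I) ≈ -4525.7 + 2.7211*I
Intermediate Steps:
P(r) = 2 + √(-3 + r)
q(n, z) = (3 + n)/(23 + z) (q(n, z) = (3 + n)/(z + (25 - 2)) = (3 + n)/(z + 23) = (3 + n)/(23 + z))
-50*(90 + q(10, P(-4))) = -50*(90 + (3 + 10)/(23 + (2 + √(-3 - 4)))) = -50*(90 + 13/(23 + (2 + √(-7)))) = -50*(90 + 13/(23 + (2 + I*√7))) = -50*(90 + 13/(25 + I*√7)) = -4500 - 650/(25 + I*√7)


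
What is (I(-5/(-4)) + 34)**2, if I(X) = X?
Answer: 19881/16 ≈ 1242.6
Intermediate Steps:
(I(-5/(-4)) + 34)**2 = (-5/(-4) + 34)**2 = (-5*(-1/4) + 34)**2 = (5/4 + 34)**2 = (141/4)**2 = 19881/16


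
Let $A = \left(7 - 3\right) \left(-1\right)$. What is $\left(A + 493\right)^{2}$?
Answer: $239121$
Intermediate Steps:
$A = -4$ ($A = 4 \left(-1\right) = -4$)
$\left(A + 493\right)^{2} = \left(-4 + 493\right)^{2} = 489^{2} = 239121$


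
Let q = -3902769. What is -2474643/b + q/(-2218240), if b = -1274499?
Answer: 3487809092017/942381553920 ≈ 3.7011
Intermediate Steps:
-2474643/b + q/(-2218240) = -2474643/(-1274499) - 3902769/(-2218240) = -2474643*(-1/1274499) - 3902769*(-1/2218240) = 824881/424833 + 3902769/2218240 = 3487809092017/942381553920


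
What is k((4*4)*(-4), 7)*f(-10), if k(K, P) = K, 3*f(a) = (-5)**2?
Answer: -1600/3 ≈ -533.33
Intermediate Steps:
f(a) = 25/3 (f(a) = (1/3)*(-5)**2 = (1/3)*25 = 25/3)
k((4*4)*(-4), 7)*f(-10) = ((4*4)*(-4))*(25/3) = (16*(-4))*(25/3) = -64*25/3 = -1600/3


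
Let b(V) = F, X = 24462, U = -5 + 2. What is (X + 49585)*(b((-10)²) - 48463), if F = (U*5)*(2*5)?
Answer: -3599646811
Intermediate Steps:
U = -3
F = -150 (F = (-3*5)*(2*5) = -15*10 = -150)
b(V) = -150
(X + 49585)*(b((-10)²) - 48463) = (24462 + 49585)*(-150 - 48463) = 74047*(-48613) = -3599646811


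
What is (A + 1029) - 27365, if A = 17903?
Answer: -8433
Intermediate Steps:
(A + 1029) - 27365 = (17903 + 1029) - 27365 = 18932 - 27365 = -8433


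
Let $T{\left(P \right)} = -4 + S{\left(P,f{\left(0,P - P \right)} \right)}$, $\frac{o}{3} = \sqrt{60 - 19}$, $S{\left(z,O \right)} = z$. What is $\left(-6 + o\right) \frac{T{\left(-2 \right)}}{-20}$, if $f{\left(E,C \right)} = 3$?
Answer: $- \frac{9}{5} + \frac{9 \sqrt{41}}{10} \approx 3.9628$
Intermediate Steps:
$o = 3 \sqrt{41}$ ($o = 3 \sqrt{60 - 19} = 3 \sqrt{41} \approx 19.209$)
$T{\left(P \right)} = -4 + P$
$\left(-6 + o\right) \frac{T{\left(-2 \right)}}{-20} = \left(-6 + 3 \sqrt{41}\right) \frac{-4 - 2}{-20} = \left(-6 + 3 \sqrt{41}\right) \left(\left(-6\right) \left(- \frac{1}{20}\right)\right) = \left(-6 + 3 \sqrt{41}\right) \frac{3}{10} = - \frac{9}{5} + \frac{9 \sqrt{41}}{10}$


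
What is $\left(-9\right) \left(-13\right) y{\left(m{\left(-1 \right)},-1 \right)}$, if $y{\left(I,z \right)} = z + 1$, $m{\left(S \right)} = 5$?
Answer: $0$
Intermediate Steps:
$y{\left(I,z \right)} = 1 + z$
$\left(-9\right) \left(-13\right) y{\left(m{\left(-1 \right)},-1 \right)} = \left(-9\right) \left(-13\right) \left(1 - 1\right) = 117 \cdot 0 = 0$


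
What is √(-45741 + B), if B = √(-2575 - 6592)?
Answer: √(-45741 + I*√9167) ≈ 0.224 + 213.87*I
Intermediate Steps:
B = I*√9167 (B = √(-9167) = I*√9167 ≈ 95.745*I)
√(-45741 + B) = √(-45741 + I*√9167)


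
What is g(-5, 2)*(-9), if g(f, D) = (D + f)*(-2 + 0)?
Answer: -54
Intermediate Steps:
g(f, D) = -2*D - 2*f (g(f, D) = (D + f)*(-2) = -2*D - 2*f)
g(-5, 2)*(-9) = (-2*2 - 2*(-5))*(-9) = (-4 + 10)*(-9) = 6*(-9) = -54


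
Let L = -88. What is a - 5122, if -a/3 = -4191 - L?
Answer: 7187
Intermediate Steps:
a = 12309 (a = -3*(-4191 - 1*(-88)) = -3*(-4191 + 88) = -3*(-4103) = 12309)
a - 5122 = 12309 - 5122 = 7187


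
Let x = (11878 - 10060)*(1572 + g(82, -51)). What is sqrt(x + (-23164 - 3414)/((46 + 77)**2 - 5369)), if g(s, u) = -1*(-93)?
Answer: 13*sqrt(26658805295)/1220 ≈ 1739.8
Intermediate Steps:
g(s, u) = 93
x = 3026970 (x = (11878 - 10060)*(1572 + 93) = 1818*1665 = 3026970)
sqrt(x + (-23164 - 3414)/((46 + 77)**2 - 5369)) = sqrt(3026970 + (-23164 - 3414)/((46 + 77)**2 - 5369)) = sqrt(3026970 - 26578/(123**2 - 5369)) = sqrt(3026970 - 26578/(15129 - 5369)) = sqrt(3026970 - 26578/9760) = sqrt(3026970 - 26578*1/9760) = sqrt(3026970 - 13289/4880) = sqrt(14771600311/4880) = 13*sqrt(26658805295)/1220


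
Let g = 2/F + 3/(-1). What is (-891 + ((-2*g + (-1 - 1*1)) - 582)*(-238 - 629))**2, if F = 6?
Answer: 250813660969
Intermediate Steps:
g = -8/3 (g = 2/6 + 3/(-1) = 2*(1/6) + 3*(-1) = 1/3 - 3 = -8/3 ≈ -2.6667)
(-891 + ((-2*g + (-1 - 1*1)) - 582)*(-238 - 629))**2 = (-891 + ((-2*(-8/3) + (-1 - 1*1)) - 582)*(-238 - 629))**2 = (-891 + ((16/3 + (-1 - 1)) - 582)*(-867))**2 = (-891 + ((16/3 - 2) - 582)*(-867))**2 = (-891 + (10/3 - 582)*(-867))**2 = (-891 - 1736/3*(-867))**2 = (-891 + 501704)**2 = 500813**2 = 250813660969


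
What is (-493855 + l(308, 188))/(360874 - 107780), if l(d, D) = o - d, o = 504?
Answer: -493659/253094 ≈ -1.9505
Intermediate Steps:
l(d, D) = 504 - d
(-493855 + l(308, 188))/(360874 - 107780) = (-493855 + (504 - 1*308))/(360874 - 107780) = (-493855 + (504 - 308))/253094 = (-493855 + 196)*(1/253094) = -493659*1/253094 = -493659/253094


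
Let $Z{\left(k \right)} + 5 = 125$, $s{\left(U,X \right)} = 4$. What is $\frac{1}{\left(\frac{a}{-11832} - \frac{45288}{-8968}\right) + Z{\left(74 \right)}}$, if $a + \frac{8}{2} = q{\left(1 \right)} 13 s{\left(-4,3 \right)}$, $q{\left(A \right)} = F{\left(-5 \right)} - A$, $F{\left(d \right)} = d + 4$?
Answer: $\frac{1105306}{138228555} \approx 0.0079962$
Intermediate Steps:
$F{\left(d \right)} = 4 + d$
$q{\left(A \right)} = -1 - A$ ($q{\left(A \right)} = \left(4 - 5\right) - A = -1 - A$)
$Z{\left(k \right)} = 120$ ($Z{\left(k \right)} = -5 + 125 = 120$)
$a = -108$ ($a = -4 + \left(-1 - 1\right) 13 \cdot 4 = -4 + \left(-2\right) 13 \cdot 4 = -4 - 104 = -108$)
$\frac{1}{\left(\frac{a}{-11832} - \frac{45288}{-8968}\right) + Z{\left(74 \right)}} = \frac{1}{\left(- \frac{108}{-11832} - \frac{45288}{-8968}\right) + 120} = \frac{1}{\left(\left(-108\right) \left(- \frac{1}{11832}\right) - - \frac{5661}{1121}\right) + 120} = \frac{1}{\left(\frac{9}{986} + \frac{5661}{1121}\right) + 120} = \frac{1}{\frac{5591835}{1105306} + 120} = \frac{1}{\frac{138228555}{1105306}} = \frac{1105306}{138228555}$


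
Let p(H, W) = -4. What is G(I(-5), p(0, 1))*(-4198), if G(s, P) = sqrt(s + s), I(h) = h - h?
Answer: 0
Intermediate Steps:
I(h) = 0
G(s, P) = sqrt(2)*sqrt(s) (G(s, P) = sqrt(2*s) = sqrt(2)*sqrt(s))
G(I(-5), p(0, 1))*(-4198) = (sqrt(2)*sqrt(0))*(-4198) = (sqrt(2)*0)*(-4198) = 0*(-4198) = 0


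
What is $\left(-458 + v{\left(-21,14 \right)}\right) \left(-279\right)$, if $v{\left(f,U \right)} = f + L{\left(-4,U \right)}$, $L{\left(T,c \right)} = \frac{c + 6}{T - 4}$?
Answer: $\frac{268677}{2} \approx 1.3434 \cdot 10^{5}$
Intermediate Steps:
$L{\left(T,c \right)} = \frac{6 + c}{-4 + T}$
$v{\left(f,U \right)} = - \frac{3}{4} + f - \frac{U}{8}$ ($v{\left(f,U \right)} = f + \frac{6 + U}{-4 - 4} = f + \frac{6 + U}{-8} = f - \frac{6 + U}{8} = f - \left(\frac{3}{4} + \frac{U}{8}\right) = - \frac{3}{4} + f - \frac{U}{8}$)
$\left(-458 + v{\left(-21,14 \right)}\right) \left(-279\right) = \left(-458 - \frac{47}{2}\right) \left(-279\right) = \left(- \frac{963}{2}\right) \left(-279\right) = \frac{268677}{2}$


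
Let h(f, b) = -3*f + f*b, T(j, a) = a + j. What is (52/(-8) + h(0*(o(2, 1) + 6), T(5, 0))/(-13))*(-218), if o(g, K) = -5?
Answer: 1417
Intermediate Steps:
h(f, b) = -3*f + b*f
(52/(-8) + h(0*(o(2, 1) + 6), T(5, 0))/(-13))*(-218) = (52/(-8) + ((0*(-5 + 6))*(-3 + (0 + 5)))/(-13))*(-218) = (52*(-⅛) + ((0*1)*(-3 + 5))*(-1/13))*(-218) = (-13/2 + (0*2)*(-1/13))*(-218) = (-13/2 + 0*(-1/13))*(-218) = (-13/2 + 0)*(-218) = -13/2*(-218) = 1417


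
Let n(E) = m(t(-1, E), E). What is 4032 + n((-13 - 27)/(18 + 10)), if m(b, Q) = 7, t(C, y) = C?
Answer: 4039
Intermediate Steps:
n(E) = 7
4032 + n((-13 - 27)/(18 + 10)) = 4032 + 7 = 4039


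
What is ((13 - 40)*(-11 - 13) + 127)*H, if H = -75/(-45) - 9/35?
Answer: 22940/21 ≈ 1092.4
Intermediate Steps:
H = 148/105 (H = -75*(-1/45) - 9*1/35 = 5/3 - 9/35 = 148/105 ≈ 1.4095)
((13 - 40)*(-11 - 13) + 127)*H = ((13 - 40)*(-11 - 13) + 127)*(148/105) = (-27*(-24) + 127)*(148/105) = (648 + 127)*(148/105) = 775*(148/105) = 22940/21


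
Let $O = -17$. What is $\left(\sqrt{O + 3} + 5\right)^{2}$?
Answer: $\left(5 + i \sqrt{14}\right)^{2} \approx 11.0 + 37.417 i$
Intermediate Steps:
$\left(\sqrt{O + 3} + 5\right)^{2} = \left(\sqrt{-17 + 3} + 5\right)^{2} = \left(\sqrt{-14} + 5\right)^{2} = \left(i \sqrt{14} + 5\right)^{2} = \left(5 + i \sqrt{14}\right)^{2}$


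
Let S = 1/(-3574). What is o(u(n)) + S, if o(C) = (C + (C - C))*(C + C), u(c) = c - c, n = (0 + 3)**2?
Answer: -1/3574 ≈ -0.00027980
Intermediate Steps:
n = 9 (n = 3**2 = 9)
u(c) = 0
S = -1/3574 ≈ -0.00027980
o(C) = 2*C**2 (o(C) = (C + 0)*(2*C) = C*(2*C) = 2*C**2)
o(u(n)) + S = 2*0**2 - 1/3574 = 2*0 - 1/3574 = 0 - 1/3574 = -1/3574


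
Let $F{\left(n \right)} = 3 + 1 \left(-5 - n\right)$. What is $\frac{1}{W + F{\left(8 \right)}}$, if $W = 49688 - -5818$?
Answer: $\frac{1}{55496} \approx 1.8019 \cdot 10^{-5}$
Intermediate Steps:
$F{\left(n \right)} = -2 - n$ ($F{\left(n \right)} = 3 - \left(5 + n\right) = -2 - n$)
$W = 55506$ ($W = 49688 + 5818 = 55506$)
$\frac{1}{W + F{\left(8 \right)}} = \frac{1}{55506 - 10} = \frac{1}{55496}$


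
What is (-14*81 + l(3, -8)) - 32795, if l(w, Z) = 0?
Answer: -33929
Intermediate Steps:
(-14*81 + l(3, -8)) - 32795 = (-14*81 + 0) - 32795 = (-1134 + 0) - 32795 = -1134 - 32795 = -33929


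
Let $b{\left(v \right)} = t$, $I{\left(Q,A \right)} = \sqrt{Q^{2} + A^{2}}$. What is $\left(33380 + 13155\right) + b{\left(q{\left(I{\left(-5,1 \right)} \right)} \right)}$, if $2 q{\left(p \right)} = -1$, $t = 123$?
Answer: $46658$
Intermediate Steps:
$I{\left(Q,A \right)} = \sqrt{A^{2} + Q^{2}}$
$q{\left(p \right)} = - \frac{1}{2}$ ($q{\left(p \right)} = \frac{1}{2} \left(-1\right) = - \frac{1}{2}$)
$b{\left(v \right)} = 123$
$\left(33380 + 13155\right) + b{\left(q{\left(I{\left(-5,1 \right)} \right)} \right)} = \left(33380 + 13155\right) + 123 = 46535 + 123 = 46658$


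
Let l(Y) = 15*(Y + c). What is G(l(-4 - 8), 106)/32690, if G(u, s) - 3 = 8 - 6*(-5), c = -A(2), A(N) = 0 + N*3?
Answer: 41/32690 ≈ 0.0012542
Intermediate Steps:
A(N) = 3*N (A(N) = 0 + 3*N = 3*N)
c = -6 (c = -3*2 = -1*6 = -6)
l(Y) = -90 + 15*Y (l(Y) = 15*(Y - 6) = 15*(-6 + Y) = -90 + 15*Y)
G(u, s) = 41 (G(u, s) = 3 + (8 - 6*(-5)) = 3 + (8 + 30) = 3 + 38 = 41)
G(l(-4 - 8), 106)/32690 = 41/32690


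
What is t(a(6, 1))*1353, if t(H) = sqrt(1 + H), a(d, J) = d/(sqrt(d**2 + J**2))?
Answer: 1353*sqrt(1369 + 222*sqrt(37))/37 ≈ 1906.9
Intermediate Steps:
a(d, J) = d/sqrt(J**2 + d**2) (a(d, J) = d/(sqrt(J**2 + d**2)) = d/sqrt(J**2 + d**2))
t(a(6, 1))*1353 = sqrt(1 + 6/sqrt(1**2 + 6**2))*1353 = sqrt(1 + 6/sqrt(1 + 36))*1353 = sqrt(1 + 6/sqrt(37))*1353 = sqrt(1 + 6*(sqrt(37)/37))*1353 = sqrt(1 + 6*sqrt(37)/37)*1353 = 1353*sqrt(1 + 6*sqrt(37)/37)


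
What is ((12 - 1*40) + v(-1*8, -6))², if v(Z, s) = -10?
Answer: 1444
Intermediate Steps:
((12 - 1*40) + v(-1*8, -6))² = ((12 - 1*40) - 10)² = ((12 - 40) - 10)² = (-28 - 10)² = (-38)² = 1444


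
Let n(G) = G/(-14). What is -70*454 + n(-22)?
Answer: -222449/7 ≈ -31778.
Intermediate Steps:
n(G) = -G/14 (n(G) = G*(-1/14) = -G/14)
-70*454 + n(-22) = -70*454 - 1/14*(-22) = -31780 + 11/7 = -222449/7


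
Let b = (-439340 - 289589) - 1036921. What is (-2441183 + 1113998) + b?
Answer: -3093035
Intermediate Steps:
b = -1765850 (b = -728929 - 1036921 = -1765850)
(-2441183 + 1113998) + b = (-2441183 + 1113998) - 1765850 = -1327185 - 1765850 = -3093035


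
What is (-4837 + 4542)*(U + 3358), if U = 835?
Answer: -1236935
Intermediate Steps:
(-4837 + 4542)*(U + 3358) = (-4837 + 4542)*(835 + 3358) = -295*4193 = -1236935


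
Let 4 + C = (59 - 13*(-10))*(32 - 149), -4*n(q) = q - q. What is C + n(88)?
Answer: -22117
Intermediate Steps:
n(q) = 0 (n(q) = -(q - q)/4 = -¼*0 = 0)
C = -22117 (C = -4 + (59 - 13*(-10))*(32 - 149) = -4 + (59 - 1*(-130))*(-117) = -4 + (59 + 130)*(-117) = -4 + 189*(-117) = -4 - 22113 = -22117)
C + n(88) = -22117 + 0 = -22117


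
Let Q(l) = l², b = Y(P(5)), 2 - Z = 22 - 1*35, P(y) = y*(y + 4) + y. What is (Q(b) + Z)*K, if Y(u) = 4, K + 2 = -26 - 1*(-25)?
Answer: -93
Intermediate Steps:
K = -3 (K = -2 + (-26 - 1*(-25)) = -2 + (-26 + 25) = -2 - 1 = -3)
P(y) = y + y*(4 + y) (P(y) = y*(4 + y) + y = y + y*(4 + y))
Z = 15 (Z = 2 - (22 - 1*35) = 2 - (22 - 35) = 2 - 1*(-13) = 2 + 13 = 15)
b = 4
(Q(b) + Z)*K = (4² + 15)*(-3) = (16 + 15)*(-3) = 31*(-3) = -93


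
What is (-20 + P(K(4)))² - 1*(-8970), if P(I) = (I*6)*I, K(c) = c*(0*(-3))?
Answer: 9370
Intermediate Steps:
K(c) = 0 (K(c) = c*0 = 0)
P(I) = 6*I² (P(I) = (6*I)*I = 6*I²)
(-20 + P(K(4)))² - 1*(-8970) = (-20 + 6*0²)² - 1*(-8970) = (-20 + 6*0)² + 8970 = (-20 + 0)² + 8970 = (-20)² + 8970 = 400 + 8970 = 9370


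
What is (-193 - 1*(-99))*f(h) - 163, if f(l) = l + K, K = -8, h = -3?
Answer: 871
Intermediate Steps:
f(l) = -8 + l (f(l) = l - 8 = -8 + l)
(-193 - 1*(-99))*f(h) - 163 = (-193 - 1*(-99))*(-8 - 3) - 163 = (-193 + 99)*(-11) - 163 = -94*(-11) - 163 = 1034 - 163 = 871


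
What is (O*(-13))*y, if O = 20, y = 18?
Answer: -4680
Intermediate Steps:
(O*(-13))*y = (20*(-13))*18 = -260*18 = -4680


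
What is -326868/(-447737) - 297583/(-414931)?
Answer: 24442416889/16889087377 ≈ 1.4472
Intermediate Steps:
-326868/(-447737) - 297583/(-414931) = -326868*(-1/447737) - 297583*(-1/414931) = 326868/447737 + 27053/37721 = 24442416889/16889087377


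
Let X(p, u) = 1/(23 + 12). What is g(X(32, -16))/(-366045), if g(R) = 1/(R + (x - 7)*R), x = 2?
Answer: 7/292836 ≈ 2.3904e-5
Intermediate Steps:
X(p, u) = 1/35
g(R) = -1/(4*R) (g(R) = 1/(R + (2 - 7)*R) = 1/(R - 5*R) = 1/(-4*R) = -1/(4*R))
g(X(32, -16))/(-366045) = -1/(4*1/35)/(-366045) = -¼*35*(-1/366045) = -35/4*(-1/366045) = 7/292836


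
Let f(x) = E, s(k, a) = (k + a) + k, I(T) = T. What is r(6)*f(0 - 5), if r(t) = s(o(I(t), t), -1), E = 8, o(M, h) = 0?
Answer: -8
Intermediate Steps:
s(k, a) = a + 2*k (s(k, a) = (a + k) + k = a + 2*k)
r(t) = -1 (r(t) = -1 + 2*0 = -1 + 0 = -1)
f(x) = 8
r(6)*f(0 - 5) = -1*8 = -8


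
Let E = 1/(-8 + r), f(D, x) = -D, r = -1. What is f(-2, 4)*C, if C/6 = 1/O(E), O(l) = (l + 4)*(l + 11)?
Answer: 486/1715 ≈ 0.28338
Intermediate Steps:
E = -⅑ (E = 1/(-8 - 1) = 1/(-9) = -⅑ ≈ -0.11111)
O(l) = (4 + l)*(11 + l)
C = 243/1715 (C = 6/(44 + (-⅑)² + 15*(-⅑)) = 6/(44 + 1/81 - 5/3) = 6/(3430/81) = 6*(81/3430) = 243/1715 ≈ 0.14169)
f(-2, 4)*C = -1*(-2)*(243/1715) = 2*(243/1715) = 486/1715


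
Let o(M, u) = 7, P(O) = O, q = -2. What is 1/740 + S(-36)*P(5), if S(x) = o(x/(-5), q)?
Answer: 25901/740 ≈ 35.001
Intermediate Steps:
S(x) = 7
1/740 + S(-36)*P(5) = 1/740 + 7*5 = 1/740 + 35 = 25901/740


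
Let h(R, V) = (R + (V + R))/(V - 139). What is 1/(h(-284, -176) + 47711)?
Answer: 105/5009903 ≈ 2.0958e-5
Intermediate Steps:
h(R, V) = (V + 2*R)/(-139 + V) (h(R, V) = (R + (R + V))/(-139 + V) = (V + 2*R)/(-139 + V))
1/(h(-284, -176) + 47711) = 1/((-176 + 2*(-284))/(-139 - 176) + 47711) = 1/((-176 - 568)/(-315) + 47711) = 1/(-1/315*(-744) + 47711) = 1/(248/105 + 47711) = 1/(5009903/105) = 105/5009903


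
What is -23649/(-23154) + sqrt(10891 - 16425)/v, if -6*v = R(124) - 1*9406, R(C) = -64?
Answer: 7883/7718 + 3*I*sqrt(5534)/4735 ≈ 1.0214 + 0.047133*I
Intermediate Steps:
v = 4735/3 (v = -(-64 - 1*9406)/6 = -(-64 - 9406)/6 = -1/6*(-9470) = 4735/3 ≈ 1578.3)
-23649/(-23154) + sqrt(10891 - 16425)/v = -23649/(-23154) + sqrt(10891 - 16425)/(4735/3) = -23649*(-1/23154) + sqrt(-5534)*(3/4735) = 7883/7718 + (I*sqrt(5534))*(3/4735) = 7883/7718 + 3*I*sqrt(5534)/4735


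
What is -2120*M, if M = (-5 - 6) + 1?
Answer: 21200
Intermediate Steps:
M = -10 (M = -11 + 1 = -10)
-2120*M = -2120*(-10) = 21200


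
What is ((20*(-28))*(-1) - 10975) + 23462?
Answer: 13047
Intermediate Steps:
((20*(-28))*(-1) - 10975) + 23462 = (-560*(-1) - 10975) + 23462 = (560 - 10975) + 23462 = -10415 + 23462 = 13047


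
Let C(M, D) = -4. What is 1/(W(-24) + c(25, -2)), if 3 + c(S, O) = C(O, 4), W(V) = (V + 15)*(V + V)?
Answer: 1/425 ≈ 0.0023529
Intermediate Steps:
W(V) = 2*V*(15 + V) (W(V) = (15 + V)*(2*V) = 2*V*(15 + V))
c(S, O) = -7 (c(S, O) = -3 - 4 = -7)
1/(W(-24) + c(25, -2)) = 1/(2*(-24)*(15 - 24) - 7) = 1/(2*(-24)*(-9) - 7) = 1/(432 - 7) = 1/425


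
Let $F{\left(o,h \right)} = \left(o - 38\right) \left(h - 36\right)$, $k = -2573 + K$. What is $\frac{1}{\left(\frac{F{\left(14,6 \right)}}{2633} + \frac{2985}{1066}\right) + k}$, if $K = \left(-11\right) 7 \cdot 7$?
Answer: $- \frac{2806778}{8726066111} \approx -0.00032165$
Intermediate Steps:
$K = -539$ ($K = \left(-77\right) 7 = -539$)
$k = -3112$ ($k = -2573 - 539 = -3112$)
$F{\left(o,h \right)} = \left(-38 + o\right) \left(-36 + h\right)$
$\frac{1}{\left(\frac{F{\left(14,6 \right)}}{2633} + \frac{2985}{1066}\right) + k} = \frac{1}{\left(\frac{1368 - 228 - 504 + 6 \cdot 14}{2633} + \frac{2985}{1066}\right) - 3112} = \frac{1}{\left(\left(1368 - 228 - 504 + 84\right) \frac{1}{2633} + 2985 \cdot \frac{1}{1066}\right) - 3112} = \frac{1}{\left(720 \cdot \frac{1}{2633} + \frac{2985}{1066}\right) - 3112} = \frac{1}{\left(\frac{720}{2633} + \frac{2985}{1066}\right) - 3112} = \frac{1}{\frac{8627025}{2806778} - 3112} = \frac{1}{- \frac{8726066111}{2806778}} = - \frac{2806778}{8726066111}$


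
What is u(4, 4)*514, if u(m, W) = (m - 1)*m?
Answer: 6168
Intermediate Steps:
u(m, W) = m*(-1 + m) (u(m, W) = (-1 + m)*m = m*(-1 + m))
u(4, 4)*514 = (4*(-1 + 4))*514 = (4*3)*514 = 12*514 = 6168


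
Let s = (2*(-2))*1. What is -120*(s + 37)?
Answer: -3960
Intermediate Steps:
s = -4 (s = -4*1 = -4)
-120*(s + 37) = -120*(-4 + 37) = -120*33 = -3960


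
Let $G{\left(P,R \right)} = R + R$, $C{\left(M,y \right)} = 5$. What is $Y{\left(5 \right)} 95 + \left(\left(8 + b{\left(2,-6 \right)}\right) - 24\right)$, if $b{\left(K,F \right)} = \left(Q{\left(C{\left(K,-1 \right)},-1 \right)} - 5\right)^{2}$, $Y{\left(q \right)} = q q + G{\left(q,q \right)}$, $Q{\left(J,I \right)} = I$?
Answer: $3345$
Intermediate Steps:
$G{\left(P,R \right)} = 2 R$
$Y{\left(q \right)} = q^{2} + 2 q$ ($Y{\left(q \right)} = q q + 2 q = q^{2} + 2 q$)
$b{\left(K,F \right)} = 36$ ($b{\left(K,F \right)} = \left(-1 - 5\right)^{2} = \left(-6\right)^{2} = 36$)
$Y{\left(5 \right)} 95 + \left(\left(8 + b{\left(2,-6 \right)}\right) - 24\right) = 5 \left(2 + 5\right) 95 + \left(\left(8 + 36\right) - 24\right) = 5 \cdot 7 \cdot 95 + \left(44 - 24\right) = 35 \cdot 95 + 20 = 3325 + 20 = 3345$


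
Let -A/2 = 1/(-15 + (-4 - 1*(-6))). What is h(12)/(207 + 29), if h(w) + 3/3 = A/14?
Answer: -45/10738 ≈ -0.0041907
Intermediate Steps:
A = 2/13 (A = -2/(-15 + (-4 - 1*(-6))) = -2/(-15 + (-4 + 6)) = -2/(-15 + 2) = -2/(-13) = -2*(-1/13) = 2/13 ≈ 0.15385)
h(w) = -90/91 (h(w) = -1 + (2/13)/14 = -1 + (2/13)*(1/14) = -1 + 1/91 = -90/91)
h(12)/(207 + 29) = -90/(91*(207 + 29)) = -90/91/236 = -90/91*1/236 = -45/10738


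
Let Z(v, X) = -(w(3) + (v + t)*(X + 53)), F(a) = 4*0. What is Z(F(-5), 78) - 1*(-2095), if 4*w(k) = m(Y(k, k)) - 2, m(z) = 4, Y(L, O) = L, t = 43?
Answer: -7077/2 ≈ -3538.5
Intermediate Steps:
w(k) = 1/2 (w(k) = (4 - 2)/4 = (1/4)*2 = 1/2)
F(a) = 0
Z(v, X) = -1/2 - (43 + v)*(53 + X) (Z(v, X) = -(1/2 + (v + 43)*(X + 53)) = -(1/2 + (43 + v)*(53 + X)) = -1/2 - (43 + v)*(53 + X))
Z(F(-5), 78) - 1*(-2095) = (-4559/2 - 53*0 - 43*78 - 1*78*0) - 1*(-2095) = (-4559/2 + 0 - 3354 + 0) + 2095 = -11267/2 + 2095 = -7077/2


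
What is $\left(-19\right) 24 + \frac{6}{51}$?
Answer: $- \frac{7750}{17} \approx -455.88$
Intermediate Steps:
$\left(-19\right) 24 + \frac{6}{51} = -456 + 6 \cdot \frac{1}{51} = -456 + \frac{2}{17} = - \frac{7750}{17}$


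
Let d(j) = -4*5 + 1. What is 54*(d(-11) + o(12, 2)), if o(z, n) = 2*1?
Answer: -918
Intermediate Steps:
d(j) = -19 (d(j) = -20 + 1 = -19)
o(z, n) = 2
54*(d(-11) + o(12, 2)) = 54*(-19 + 2) = 54*(-17) = -918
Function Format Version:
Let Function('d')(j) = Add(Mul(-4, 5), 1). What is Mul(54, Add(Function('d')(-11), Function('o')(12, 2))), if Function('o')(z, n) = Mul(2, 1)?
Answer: -918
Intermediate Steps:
Function('d')(j) = -19 (Function('d')(j) = Add(-20, 1) = -19)
Function('o')(z, n) = 2
Mul(54, Add(Function('d')(-11), Function('o')(12, 2))) = Mul(54, Add(-19, 2)) = Mul(54, -17) = -918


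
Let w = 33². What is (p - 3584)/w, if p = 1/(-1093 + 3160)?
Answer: -7408127/2250963 ≈ -3.2911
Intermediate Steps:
w = 1089
p = 1/2067 ≈ 0.00048379
(p - 3584)/w = (1/2067 - 3584)/1089 = -7408127/2067*1/1089 = -7408127/2250963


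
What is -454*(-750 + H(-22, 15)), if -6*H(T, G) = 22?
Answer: 1026494/3 ≈ 3.4216e+5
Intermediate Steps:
H(T, G) = -11/3 (H(T, G) = -⅙*22 = -11/3)
-454*(-750 + H(-22, 15)) = -454*(-750 - 11/3) = -454*(-2261/3) = 1026494/3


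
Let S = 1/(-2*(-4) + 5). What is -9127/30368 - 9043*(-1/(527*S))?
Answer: 3565221783/16003936 ≈ 222.77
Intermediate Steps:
S = 1/13 (S = 1/(8 + 5) = 1/13 ≈ 0.076923)
-9127/30368 - 9043*(-1/(527*S)) = -9127/30368 - 9043/((17*(-31))*(1/13)) = -9127*1/30368 - 9043/((-527*1/13)) = -9127/30368 - 9043/(-527/13) = -9127/30368 - 9043*(-13/527) = -9127/30368 + 117559/527 = 3565221783/16003936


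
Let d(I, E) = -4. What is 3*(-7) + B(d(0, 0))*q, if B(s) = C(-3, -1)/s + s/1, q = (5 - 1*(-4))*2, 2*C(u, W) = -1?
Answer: -363/4 ≈ -90.750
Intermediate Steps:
C(u, W) = -1/2 (C(u, W) = (1/2)*(-1) = -1/2)
q = 18 (q = (5 + 4)*2 = 9*2 = 18)
B(s) = s - 1/(2*s) (B(s) = -1/(2*s) + s/1 = -1/(2*s) + s*1 = -1/(2*s) + s = s - 1/(2*s))
3*(-7) + B(d(0, 0))*q = 3*(-7) + (-4 - 1/2/(-4))*18 = -21 + (-4 - 1/2*(-1/4))*18 = -21 + (-4 + 1/8)*18 = -21 - 31/8*18 = -21 - 279/4 = -363/4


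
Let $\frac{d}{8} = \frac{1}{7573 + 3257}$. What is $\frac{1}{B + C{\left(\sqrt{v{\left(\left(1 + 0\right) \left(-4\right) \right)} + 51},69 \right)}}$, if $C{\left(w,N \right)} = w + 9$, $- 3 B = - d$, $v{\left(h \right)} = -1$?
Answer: $\frac{2375165205}{8182070431} - \frac{1319500125 \sqrt{2}}{8182070431} \approx 0.062223$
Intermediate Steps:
$d = \frac{4}{5415}$ ($d = \frac{8}{7573 + 3257} = \frac{8}{10830} = 8 \cdot \frac{1}{10830} = \frac{4}{5415} \approx 0.00073869$)
$B = \frac{4}{16245}$ ($B = - \frac{\left(-1\right) \frac{4}{5415}}{3} = \left(- \frac{1}{3}\right) \left(- \frac{4}{5415}\right) = \frac{4}{16245} \approx 0.00024623$)
$C{\left(w,N \right)} = 9 + w$
$\frac{1}{B + C{\left(\sqrt{v{\left(\left(1 + 0\right) \left(-4\right) \right)} + 51},69 \right)}} = \frac{1}{\frac{4}{16245} + \left(9 + \sqrt{-1 + 51}\right)} = \frac{1}{\frac{4}{16245} + \left(9 + \sqrt{50}\right)} = \frac{1}{\frac{4}{16245} + \left(9 + 5 \sqrt{2}\right)} = \frac{1}{\frac{146209}{16245} + 5 \sqrt{2}}$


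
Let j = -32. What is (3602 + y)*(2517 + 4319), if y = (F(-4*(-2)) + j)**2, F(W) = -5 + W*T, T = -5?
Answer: 65153916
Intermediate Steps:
F(W) = -5 - 5*W (F(W) = -5 + W*(-5) = -5 - 5*W)
y = 5929 (y = ((-5 - (-20)*(-2)) - 32)**2 = ((-5 - 5*8) - 32)**2 = ((-5 - 40) - 32)**2 = (-45 - 32)**2 = (-77)**2 = 5929)
(3602 + y)*(2517 + 4319) = (3602 + 5929)*(2517 + 4319) = 9531*6836 = 65153916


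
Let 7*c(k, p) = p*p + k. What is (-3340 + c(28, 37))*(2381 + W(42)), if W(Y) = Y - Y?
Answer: -52341523/7 ≈ -7.4774e+6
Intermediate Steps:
W(Y) = 0
c(k, p) = k/7 + p²/7 (c(k, p) = (p*p + k)/7 = (p² + k)/7 = (k + p²)/7 = k/7 + p²/7)
(-3340 + c(28, 37))*(2381 + W(42)) = (-3340 + ((⅐)*28 + (⅐)*37²))*(2381 + 0) = (-3340 + (4 + (⅐)*1369))*2381 = (-3340 + (4 + 1369/7))*2381 = (-3340 + 1397/7)*2381 = -21983/7*2381 = -52341523/7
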